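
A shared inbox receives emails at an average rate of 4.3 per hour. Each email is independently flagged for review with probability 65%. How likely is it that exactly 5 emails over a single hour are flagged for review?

0.0869

Thinning: the emails that are flagged for review themselves form a Poisson process with rate 0.65 × 4.3 = 2.795 per hour.
So μ = 2.795.
P(N = 5) = e^(−2.795) · 2.795^5/5! ≈ 0.0869.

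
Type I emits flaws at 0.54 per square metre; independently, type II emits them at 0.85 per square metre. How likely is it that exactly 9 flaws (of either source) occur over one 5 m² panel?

0.0999

Independent Poisson processes superpose: combined rate λ = 0.54 + 0.85 = 1.39 per square metre.
Over the interval, μ = 1.39 × 5 = 6.95 (a 5 m² panel = 5 square metres).
P(N = 9) = e^(−6.95) · 6.95^9/9! ≈ 0.0999.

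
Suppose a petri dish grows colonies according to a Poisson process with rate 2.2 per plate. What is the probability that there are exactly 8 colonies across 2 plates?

Over the interval, μ = 2.2 × 2 = 4.4 (2 plates).
P(N = 8) = e^(−μ) μ^8/8! = e^(−4.4) · 4.4^8/40320 ≈ 0.0428.

0.0428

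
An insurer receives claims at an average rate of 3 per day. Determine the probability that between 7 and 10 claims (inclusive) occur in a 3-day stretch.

0.4992

Over the interval, μ = 3 × 3 = 9 (a 3-day stretch = 3 days).
P(7 ≤ N ≤ 10) = Σ_{j=7}^{10} e^(−9) · 9^j/j! ≈ 0.4992.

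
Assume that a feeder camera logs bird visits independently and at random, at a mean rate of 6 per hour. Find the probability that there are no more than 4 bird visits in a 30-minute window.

Over the interval, μ = 6 × 0.5 = 3 (a 30-minute window = 0.5 hours).
P(N ≤ 4) = Σ_{j=0}^{4} e^(−μ) μ^j/j! ≈ 0.8153.

0.8153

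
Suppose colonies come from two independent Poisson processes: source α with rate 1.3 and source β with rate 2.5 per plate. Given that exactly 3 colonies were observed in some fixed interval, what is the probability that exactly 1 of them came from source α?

Given the total, each event is independently from source α with probability p = λ_α/(λ_α+λ_β) = 1.3/3.8 ≈ 0.3421.
So K ~ Binomial(3, 1.3/3.8): P(K = 1) = C(3,1) · (1.3/3.8)^1 · (2.5/3.8)^2 ≈ 0.4442.

0.4442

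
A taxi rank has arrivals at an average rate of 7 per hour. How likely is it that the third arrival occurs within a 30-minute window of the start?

0.6792

Over the interval, μ = 7 × 0.5 = 3.5 (a 30-minute window = 0.5 hours).
The third arrival falls in the interval iff at least 3 events occur there: P(S_3 ≤ t) = P(N ≥ 3) = 1 − P(N ≤ 2) ≈ 0.6792.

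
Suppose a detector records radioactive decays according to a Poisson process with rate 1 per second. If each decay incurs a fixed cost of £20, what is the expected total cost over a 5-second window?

£100

E[N] = 1 × 5 = 5 (a 5-second window = 5 seconds); E[cost] = 5 × £20 = £100.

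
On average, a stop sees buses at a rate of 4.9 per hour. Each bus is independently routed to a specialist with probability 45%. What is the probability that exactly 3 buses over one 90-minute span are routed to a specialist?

Thinning: the buses that are routed to a specialist themselves form a Poisson process with rate 0.45 × 4.9 = 2.205 per hour.
Over the interval, μ = 2.205 × 1.5 = 3.3075 (a 90-minute span = 1.5 hours).
P(N = 3) = e^(−3.3075) · 3.3075^3/3! ≈ 0.2208.

0.2208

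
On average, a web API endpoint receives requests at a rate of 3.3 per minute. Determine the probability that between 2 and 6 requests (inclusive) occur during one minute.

With mean μ = 3.3 per minute,
P(2 ≤ N ≤ 6) = Σ_{j=2}^{6} e^(−3.3) · 3.3^j/j! ≈ 0.7904.

0.7904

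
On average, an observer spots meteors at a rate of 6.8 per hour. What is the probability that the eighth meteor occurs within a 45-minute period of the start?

Over the interval, μ = 6.8 × 0.75 = 5.1 (a 45-minute period = 0.75 hours).
The eighth arrival falls in the interval iff at least 8 events occur there: P(S_8 ≤ t) = P(N ≥ 8) = 1 − P(N ≤ 7) ≈ 0.1440.

0.1440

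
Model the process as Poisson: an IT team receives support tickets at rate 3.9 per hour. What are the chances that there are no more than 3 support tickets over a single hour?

With mean μ = 3.9 per hour,
P(N ≤ 3) = Σ_{j=0}^{3} e^(−μ) μ^j/j! ≈ 0.4532.

0.4532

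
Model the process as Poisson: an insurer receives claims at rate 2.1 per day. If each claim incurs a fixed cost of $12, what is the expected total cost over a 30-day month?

$756

E[N] = 2.1 × 30 = 63 (a 30-day month = 30 days); E[cost] = 63 × $12 = $756.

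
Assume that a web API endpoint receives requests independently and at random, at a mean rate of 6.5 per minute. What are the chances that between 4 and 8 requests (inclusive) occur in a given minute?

0.6797

With mean μ = 6.5 per minute,
P(4 ≤ N ≤ 8) = Σ_{j=4}^{8} e^(−6.5) · 6.5^j/j! ≈ 0.6797.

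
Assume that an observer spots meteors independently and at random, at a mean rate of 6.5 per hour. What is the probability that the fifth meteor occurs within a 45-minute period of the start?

Over the interval, μ = 6.5 × 0.75 = 4.875 (a 45-minute period = 0.75 hours).
The fifth arrival falls in the interval iff at least 5 events occur there: P(S_5 ≤ t) = P(N ≥ 5) = 1 − P(N ≤ 4) ≈ 0.5373.

0.5373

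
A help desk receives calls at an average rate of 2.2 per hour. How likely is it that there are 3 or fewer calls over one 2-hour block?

Over the interval, μ = 2.2 × 2 = 4.4 (a 2-hour block = 2 hours).
P(N ≤ 3) = Σ_{j=0}^{3} e^(−μ) μ^j/j! ≈ 0.3594.

0.3594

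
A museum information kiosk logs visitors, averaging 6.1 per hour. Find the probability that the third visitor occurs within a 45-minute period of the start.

0.8347

Over the interval, μ = 6.1 × 0.75 = 4.575 (a 45-minute period = 0.75 hours).
The third arrival falls in the interval iff at least 3 events occur there: P(S_3 ≤ t) = P(N ≥ 3) = 1 − P(N ≤ 2) ≈ 0.8347.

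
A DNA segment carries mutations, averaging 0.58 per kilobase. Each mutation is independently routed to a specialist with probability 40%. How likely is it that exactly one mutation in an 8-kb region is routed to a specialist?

Thinning: the mutations that are routed to a specialist themselves form a Poisson process with rate 0.4 × 0.58 = 0.232 per kilobase.
Over the interval, μ = 0.232 × 8 = 1.856 (an 8-kb region = 8 kilobases).
P(N = 1) = e^(−1.856) · 1.856^1/1! ≈ 0.2901.

0.2901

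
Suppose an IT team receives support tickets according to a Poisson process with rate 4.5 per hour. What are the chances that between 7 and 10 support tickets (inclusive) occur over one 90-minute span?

0.4307

Over the interval, μ = 4.5 × 1.5 = 6.75 (a 90-minute span = 1.5 hours).
P(7 ≤ N ≤ 10) = Σ_{j=7}^{10} e^(−6.75) · 6.75^j/j! ≈ 0.4307.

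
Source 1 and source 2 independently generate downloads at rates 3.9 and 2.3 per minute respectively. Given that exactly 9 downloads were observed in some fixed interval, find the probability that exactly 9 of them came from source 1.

0.0154

Given the total, each event is independently from source 1 with probability p = λ_1/(λ_1+λ_2) = 3.9/6.2 ≈ 0.6290.
So K ~ Binomial(9, 3.9/6.2): P(K = 9) = C(9,9) · (3.9/6.2)^9 · (2.3/6.2)^0 ≈ 0.0154.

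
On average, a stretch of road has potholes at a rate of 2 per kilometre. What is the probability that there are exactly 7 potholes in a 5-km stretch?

0.0901

Over the interval, μ = 2 × 5 = 10 (a 5-km stretch = 5 kilometres).
P(N = 7) = e^(−μ) μ^7/7! = e^(−10) · 10^7/5040 ≈ 0.0901.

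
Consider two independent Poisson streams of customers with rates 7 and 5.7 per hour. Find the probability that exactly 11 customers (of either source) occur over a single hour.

Independent Poisson processes superpose: combined rate λ = 7 + 5.7 = 12.7 per hour.
So μ = 12.7.
P(N = 11) = e^(−12.7) · 12.7^11/11! ≈ 0.1060.

0.1060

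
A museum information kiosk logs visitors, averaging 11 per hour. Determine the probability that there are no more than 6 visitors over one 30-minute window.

Over the interval, μ = 11 × 0.5 = 5.5 (a 30-minute window = 0.5 hours).
P(N ≤ 6) = Σ_{j=0}^{6} e^(−μ) μ^j/j! ≈ 0.6860.

0.6860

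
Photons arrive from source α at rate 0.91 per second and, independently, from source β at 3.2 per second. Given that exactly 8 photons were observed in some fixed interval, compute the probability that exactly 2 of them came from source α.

0.3058

Given the total, each event is independently from source α with probability p = λ_α/(λ_α+λ_β) = 0.91/4.11 ≈ 0.2214.
So K ~ Binomial(8, 0.91/4.11): P(K = 2) = C(8,2) · (0.91/4.11)^2 · (3.2/4.11)^6 ≈ 0.3058.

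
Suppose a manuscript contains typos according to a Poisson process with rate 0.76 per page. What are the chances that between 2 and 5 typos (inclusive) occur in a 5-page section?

Over the interval, μ = 0.76 × 5 = 3.8 (a 5-page section = 5 pages).
P(2 ≤ N ≤ 5) = Σ_{j=2}^{5} e^(−3.8) · 3.8^j/j! ≈ 0.7082.

0.7082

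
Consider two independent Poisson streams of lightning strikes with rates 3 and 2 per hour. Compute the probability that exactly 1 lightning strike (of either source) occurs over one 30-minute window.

0.2052

Independent Poisson processes superpose: combined rate λ = 3 + 2 = 5 per hour.
Over the interval, μ = 5 × 0.5 = 2.5 (a 30-minute window = 0.5 hours).
P(N = 1) = e^(−2.5) · 2.5^1/1! ≈ 0.2052.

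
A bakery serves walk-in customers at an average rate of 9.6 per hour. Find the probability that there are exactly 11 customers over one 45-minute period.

Over the interval, μ = 9.6 × 0.75 = 7.2 (a 45-minute period = 0.75 hours).
P(N = 11) = e^(−μ) μ^11/11! = e^(−7.2) · 7.2^11/39916800 ≈ 0.0504.

0.0504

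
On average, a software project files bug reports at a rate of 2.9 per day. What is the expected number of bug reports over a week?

E[N] = λt = 2.9 × 7 = 20.3 (a week = 7 days).

20.3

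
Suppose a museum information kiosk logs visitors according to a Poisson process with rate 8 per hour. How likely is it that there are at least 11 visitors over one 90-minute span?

Over the interval, μ = 8 × 1.5 = 12 (a 90-minute span = 1.5 hours).
P(N ≥ 11) = 1 − P(N ≤ 10) = 1 − Σ_{j=0}^{10} e^(−μ) μ^j/j! ≈ 0.6528.

0.6528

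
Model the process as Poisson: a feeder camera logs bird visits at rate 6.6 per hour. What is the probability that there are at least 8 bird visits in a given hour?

With mean μ = 6.6 per hour,
P(N ≥ 8) = 1 − P(N ≤ 7) = 1 − Σ_{j=0}^{7} e^(−μ) μ^j/j! ≈ 0.3419.

0.3419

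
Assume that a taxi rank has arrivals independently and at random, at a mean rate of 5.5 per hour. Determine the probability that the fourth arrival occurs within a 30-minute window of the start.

Over the interval, μ = 5.5 × 0.5 = 2.75 (a 30-minute window = 0.5 hours).
The fourth arrival falls in the interval iff at least 4 events occur there: P(S_4 ≤ t) = P(N ≥ 4) = 1 − P(N ≤ 3) ≈ 0.2970.

0.2970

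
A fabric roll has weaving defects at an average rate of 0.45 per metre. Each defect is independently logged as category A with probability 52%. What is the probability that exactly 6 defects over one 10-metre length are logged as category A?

Thinning: the defects that are logged as category A themselves form a Poisson process with rate 0.52 × 0.45 = 0.234 per metre.
Over the interval, μ = 0.234 × 10 = 2.34 (a 10-metre length = 10 metres).
P(N = 6) = e^(−2.34) · 2.34^6/6! ≈ 0.0220.

0.0220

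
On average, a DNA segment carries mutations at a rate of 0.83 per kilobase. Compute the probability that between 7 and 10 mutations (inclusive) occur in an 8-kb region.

Over the interval, μ = 0.83 × 8 = 6.64 (an 8-kb region = 8 kilobases).
P(7 ≤ N ≤ 10) = Σ_{j=7}^{10} e^(−6.64) · 6.64^j/j! ≈ 0.4205.

0.4205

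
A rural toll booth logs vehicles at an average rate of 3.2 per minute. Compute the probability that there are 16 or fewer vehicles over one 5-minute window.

Over the interval, μ = 3.2 × 5 = 16 (a 5-minute window = 5 minutes).
P(N ≤ 16) = Σ_{j=0}^{16} e^(−μ) μ^j/j! ≈ 0.5660.

0.5660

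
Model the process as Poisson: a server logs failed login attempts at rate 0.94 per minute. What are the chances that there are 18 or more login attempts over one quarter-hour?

Over the interval, μ = 0.94 × 15 = 14.1 (a quarter-hour = 15 minutes).
P(N ≥ 18) = 1 − P(N ≤ 17) = 1 − Σ_{j=0}^{17} e^(−μ) μ^j/j! ≈ 0.1800.

0.1800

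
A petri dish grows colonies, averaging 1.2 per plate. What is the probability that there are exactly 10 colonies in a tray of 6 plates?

0.0770

Over the interval, μ = 1.2 × 6 = 7.2 (a tray of 6 plates = 6 plates).
P(N = 10) = e^(−μ) μ^10/10! = e^(−7.2) · 7.2^10/3628800 ≈ 0.0770.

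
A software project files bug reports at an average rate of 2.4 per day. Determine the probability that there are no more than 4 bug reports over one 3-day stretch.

0.1555

Over the interval, μ = 2.4 × 3 = 7.2 (a 3-day stretch = 3 days).
P(N ≤ 4) = Σ_{j=0}^{4} e^(−μ) μ^j/j! ≈ 0.1555.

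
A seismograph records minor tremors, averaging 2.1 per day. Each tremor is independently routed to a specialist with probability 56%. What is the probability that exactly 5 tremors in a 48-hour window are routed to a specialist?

Thinning: the tremors that are routed to a specialist themselves form a Poisson process with rate 0.56 × 2.1 = 1.176 per day.
Over the interval, μ = 1.176 × 2 = 2.352 (a 48-hour window = 2 days).
P(N = 5) = e^(−2.352) · 2.352^5/5! ≈ 0.0571.

0.0571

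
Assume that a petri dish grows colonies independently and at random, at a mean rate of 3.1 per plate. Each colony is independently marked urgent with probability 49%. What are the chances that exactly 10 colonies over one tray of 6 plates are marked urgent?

Thinning: the colonies that are marked urgent themselves form a Poisson process with rate 0.49 × 3.1 = 1.519 per plate.
Over the interval, μ = 1.519 × 6 = 9.114 (a tray of 6 plates = 6 plates).
P(N = 10) = e^(−9.114) · 9.114^10/10! ≈ 0.1200.

0.1200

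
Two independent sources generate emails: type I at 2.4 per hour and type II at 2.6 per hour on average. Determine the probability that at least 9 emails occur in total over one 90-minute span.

0.3380

Independent Poisson processes superpose: combined rate λ = 2.4 + 2.6 = 5 per hour.
Over the interval, μ = 5 × 1.5 = 7.5 (a 90-minute span = 1.5 hours).
P(N ≥ 9) = 1 − P(N ≤ 8) ≈ 0.3380.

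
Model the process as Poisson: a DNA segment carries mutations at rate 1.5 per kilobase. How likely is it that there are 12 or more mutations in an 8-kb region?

Over the interval, μ = 1.5 × 8 = 12 (an 8-kb region = 8 kilobases).
P(N ≥ 12) = 1 − P(N ≤ 11) = 1 − Σ_{j=0}^{11} e^(−μ) μ^j/j! ≈ 0.5384.

0.5384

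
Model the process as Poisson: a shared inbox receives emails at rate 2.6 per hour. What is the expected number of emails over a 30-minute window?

1.3

E[N] = λt = 2.6 × 0.5 = 1.3 (a 30-minute window = 0.5 hours).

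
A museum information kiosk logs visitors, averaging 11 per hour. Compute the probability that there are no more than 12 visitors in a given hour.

0.6887

With mean μ = 11 per hour,
P(N ≤ 12) = Σ_{j=0}^{12} e^(−μ) μ^j/j! ≈ 0.6887.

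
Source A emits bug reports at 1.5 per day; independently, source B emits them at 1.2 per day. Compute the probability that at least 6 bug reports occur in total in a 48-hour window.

Independent Poisson processes superpose: combined rate λ = 1.5 + 1.2 = 2.7 per day.
Over the interval, μ = 2.7 × 2 = 5.4 (a 48-hour window = 2 days).
P(N ≥ 6) = 1 − P(N ≤ 5) ≈ 0.4539.

0.4539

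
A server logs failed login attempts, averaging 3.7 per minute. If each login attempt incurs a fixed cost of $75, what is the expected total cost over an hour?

$16650

E[N] = 3.7 × 60 = 222 (an hour = 60 minutes); E[cost] = 222 × $75 = $16650.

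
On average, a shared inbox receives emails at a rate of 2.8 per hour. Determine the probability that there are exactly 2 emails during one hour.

With mean μ = 2.8 per hour,
P(N = 2) = e^(−μ) μ^2/2! = e^(−2.8) · 2.8^2/2 ≈ 0.2384.

0.2384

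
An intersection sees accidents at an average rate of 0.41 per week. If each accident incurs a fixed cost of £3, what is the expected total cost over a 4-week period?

E[N] = 0.41 × 4 = 1.64 (a 4-week period = 4 weeks); E[cost] = 1.64 × £3 = £4.92.

£4.92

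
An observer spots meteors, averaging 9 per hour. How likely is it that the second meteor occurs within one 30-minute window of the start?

Over the interval, μ = 9 × 0.5 = 4.5 (a 30-minute window = 0.5 hours).
The second arrival falls in the interval iff at least 2 events occur there: P(S_2 ≤ t) = P(N ≥ 2) = 1 − P(N ≤ 1) ≈ 0.9389.

0.9389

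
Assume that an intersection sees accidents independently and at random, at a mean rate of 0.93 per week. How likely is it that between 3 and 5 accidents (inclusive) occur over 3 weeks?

Over the interval, μ = 0.93 × 3 = 2.79 (3 weeks).
P(3 ≤ N ≤ 5) = Σ_{j=3}^{5} e^(−2.79) · 2.79^j/j! ≈ 0.4639.

0.4639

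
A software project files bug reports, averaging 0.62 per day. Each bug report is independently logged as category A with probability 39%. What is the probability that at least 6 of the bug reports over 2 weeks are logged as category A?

0.1276

Thinning: the bug reports that are logged as category A themselves form a Poisson process with rate 0.39 × 0.62 = 0.2418 per day.
Over the interval, μ = 0.2418 × 14 = 3.3852 (2 weeks = 14 days).
P(N ≥ 6) = 1 − P(N ≤ 5) ≈ 0.1276.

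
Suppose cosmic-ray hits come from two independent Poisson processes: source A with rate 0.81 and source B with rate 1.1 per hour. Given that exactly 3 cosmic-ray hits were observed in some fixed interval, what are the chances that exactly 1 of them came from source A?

Given the total, each event is independently from source A with probability p = λ_A/(λ_A+λ_B) = 0.81/1.91 ≈ 0.4241.
So K ~ Binomial(3, 0.81/1.91): P(K = 1) = C(3,1) · (0.81/1.91)^1 · (1.1/1.91)^2 ≈ 0.4220.

0.4220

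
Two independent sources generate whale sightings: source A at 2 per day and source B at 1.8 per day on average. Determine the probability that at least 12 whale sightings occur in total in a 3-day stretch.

Independent Poisson processes superpose: combined rate λ = 2 + 1.8 = 3.8 per day.
Over the interval, μ = 3.8 × 3 = 11.4 (a 3-day stretch = 3 days).
P(N ≥ 12) = 1 − P(N ≤ 11) ≈ 0.4684.

0.4684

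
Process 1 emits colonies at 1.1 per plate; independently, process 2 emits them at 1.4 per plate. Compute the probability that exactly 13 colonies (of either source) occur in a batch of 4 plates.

0.0729

Independent Poisson processes superpose: combined rate λ = 1.1 + 1.4 = 2.5 per plate.
Over the interval, μ = 2.5 × 4 = 10 (a batch of 4 plates = 4 plates).
P(N = 13) = e^(−10) · 10^13/13! ≈ 0.0729.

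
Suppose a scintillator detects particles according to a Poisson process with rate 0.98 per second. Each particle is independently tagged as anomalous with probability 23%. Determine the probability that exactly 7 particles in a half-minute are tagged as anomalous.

Thinning: the particles that are tagged as anomalous themselves form a Poisson process with rate 0.23 × 0.98 = 0.2254 per second.
Over the interval, μ = 0.2254 × 30 = 6.762 (a half-minute = 30 seconds).
P(N = 7) = e^(−6.762) · 6.762^7/7! ≈ 0.1484.

0.1484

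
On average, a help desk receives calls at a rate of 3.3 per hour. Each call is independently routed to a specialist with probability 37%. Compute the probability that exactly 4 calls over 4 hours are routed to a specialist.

0.1794

Thinning: the calls that are routed to a specialist themselves form a Poisson process with rate 0.37 × 3.3 = 1.221 per hour.
Over the interval, μ = 1.221 × 4 = 4.884 (4 hours).
P(N = 4) = e^(−4.884) · 4.884^4/4! ≈ 0.1794.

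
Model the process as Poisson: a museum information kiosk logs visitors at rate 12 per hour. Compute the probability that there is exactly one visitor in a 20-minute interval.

0.0733

Over the interval, μ = 12 × 1/3 = 4 (a 20-minute interval = 1/3 hours).
P(N = 1) = e^(−μ) μ^1/1! = e^(−4) · 4^1/1 ≈ 0.0733.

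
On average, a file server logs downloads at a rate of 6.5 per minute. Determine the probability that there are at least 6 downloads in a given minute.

With mean μ = 6.5 per minute,
P(N ≥ 6) = 1 − P(N ≤ 5) = 1 − Σ_{j=0}^{5} e^(−μ) μ^j/j! ≈ 0.6310.

0.6310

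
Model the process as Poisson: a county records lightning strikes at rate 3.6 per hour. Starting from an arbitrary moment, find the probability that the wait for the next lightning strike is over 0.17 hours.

The wait for the next event is exponential with rate λ = 3.6 per hour.
P(T > 0.17) = e^(−λt) = e^(−3.6 × 0.17) = e^(−0.612) ≈ 0.5423.

0.5423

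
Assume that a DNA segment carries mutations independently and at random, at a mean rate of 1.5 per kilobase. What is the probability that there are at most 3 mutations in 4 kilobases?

0.1512

Over the interval, μ = 1.5 × 4 = 6 (4 kilobases).
P(N ≤ 3) = Σ_{j=0}^{3} e^(−μ) μ^j/j! ≈ 0.1512.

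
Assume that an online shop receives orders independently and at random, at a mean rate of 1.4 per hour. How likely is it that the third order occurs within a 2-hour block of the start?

Over the interval, μ = 1.4 × 2 = 2.8 (a 2-hour block = 2 hours).
The third arrival falls in the interval iff at least 3 events occur there: P(S_3 ≤ t) = P(N ≥ 3) = 1 − P(N ≤ 2) ≈ 0.5305.

0.5305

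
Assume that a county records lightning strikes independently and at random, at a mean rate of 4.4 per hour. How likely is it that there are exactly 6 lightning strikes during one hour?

0.1237

With mean μ = 4.4 per hour,
P(N = 6) = e^(−μ) μ^6/6! = e^(−4.4) · 4.4^6/720 ≈ 0.1237.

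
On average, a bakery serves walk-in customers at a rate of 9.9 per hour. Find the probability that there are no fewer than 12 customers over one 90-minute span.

Over the interval, μ = 9.9 × 1.5 = 14.85 (a 90-minute span = 1.5 hours).
P(N ≥ 12) = 1 − P(N ≤ 11) = 1 − Σ_{j=0}^{11} e^(−μ) μ^j/j! ≈ 0.8051.

0.8051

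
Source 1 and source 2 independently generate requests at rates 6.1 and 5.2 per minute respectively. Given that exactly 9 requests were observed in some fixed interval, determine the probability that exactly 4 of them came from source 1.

0.2208

Given the total, each event is independently from source 1 with probability p = λ_1/(λ_1+λ_2) = 6.1/11.3 ≈ 0.5398.
So K ~ Binomial(9, 6.1/11.3): P(K = 4) = C(9,4) · (6.1/11.3)^4 · (5.2/11.3)^5 ≈ 0.2208.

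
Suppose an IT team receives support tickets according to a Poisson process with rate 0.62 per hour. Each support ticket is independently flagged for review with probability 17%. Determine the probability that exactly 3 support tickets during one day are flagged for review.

Thinning: the support tickets that are flagged for review themselves form a Poisson process with rate 0.17 × 0.62 = 0.1054 per hour.
Over the interval, μ = 0.1054 × 24 = 2.5296 (a day = 24 hours).
P(N = 3) = e^(−2.5296) · 2.5296^3/3! ≈ 0.2150.

0.2150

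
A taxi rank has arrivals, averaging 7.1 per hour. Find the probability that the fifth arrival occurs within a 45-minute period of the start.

0.6146

Over the interval, μ = 7.1 × 0.75 = 5.325 (a 45-minute period = 0.75 hours).
The fifth arrival falls in the interval iff at least 5 events occur there: P(S_5 ≤ t) = P(N ≥ 5) = 1 − P(N ≤ 4) ≈ 0.6146.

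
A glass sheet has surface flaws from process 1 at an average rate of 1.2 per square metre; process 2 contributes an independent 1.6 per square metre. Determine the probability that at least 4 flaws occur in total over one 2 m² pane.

Independent Poisson processes superpose: combined rate λ = 1.2 + 1.6 = 2.8 per square metre.
Over the interval, μ = 2.8 × 2 = 5.6 (a 2 m² pane = 2 square metres).
P(N ≥ 4) = 1 − P(N ≤ 3) ≈ 0.8094.

0.8094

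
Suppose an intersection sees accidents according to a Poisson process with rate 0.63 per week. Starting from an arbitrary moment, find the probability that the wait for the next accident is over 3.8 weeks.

0.0913

The wait for the next event is exponential with rate λ = 0.63 per week.
P(T > 3.8) = e^(−λt) = e^(−0.63 × 3.8) = e^(−2.394) ≈ 0.0913.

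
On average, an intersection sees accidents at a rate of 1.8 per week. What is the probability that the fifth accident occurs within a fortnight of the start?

Over the interval, μ = 1.8 × 2 = 3.6 (a fortnight = 2 weeks).
The fifth arrival falls in the interval iff at least 5 events occur there: P(S_5 ≤ t) = P(N ≥ 5) = 1 − P(N ≤ 4) ≈ 0.2936.

0.2936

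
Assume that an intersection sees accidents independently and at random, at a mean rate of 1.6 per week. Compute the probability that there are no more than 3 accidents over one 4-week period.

Over the interval, μ = 1.6 × 4 = 6.4 (a 4-week period = 4 weeks).
P(N ≤ 3) = Σ_{j=0}^{3} e^(−μ) μ^j/j! ≈ 0.1189.

0.1189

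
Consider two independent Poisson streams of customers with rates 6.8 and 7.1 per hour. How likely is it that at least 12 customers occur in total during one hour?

0.7314

Independent Poisson processes superpose: combined rate λ = 6.8 + 7.1 = 13.9 per hour.
So μ = 13.9.
P(N ≥ 12) = 1 − P(N ≤ 11) ≈ 0.7314.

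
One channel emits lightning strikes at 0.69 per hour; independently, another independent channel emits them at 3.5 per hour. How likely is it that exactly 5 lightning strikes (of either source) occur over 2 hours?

Independent Poisson processes superpose: combined rate λ = 0.69 + 3.5 = 4.19 per hour.
Over the interval, μ = 4.19 × 2 = 8.38 (2 hours).
P(N = 5) = e^(−8.38) · 8.38^5/5! ≈ 0.0790.

0.0790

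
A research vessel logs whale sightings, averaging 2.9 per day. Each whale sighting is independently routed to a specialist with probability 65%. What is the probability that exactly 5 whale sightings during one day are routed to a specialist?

Thinning: the whale sightings that are routed to a specialist themselves form a Poisson process with rate 0.65 × 2.9 = 1.885 per day.
So μ = 1.885.
P(N = 5) = e^(−1.885) · 1.885^5/5! ≈ 0.0301.

0.0301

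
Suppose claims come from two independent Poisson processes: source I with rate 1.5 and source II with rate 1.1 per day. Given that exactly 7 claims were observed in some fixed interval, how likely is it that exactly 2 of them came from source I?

Given the total, each event is independently from source I with probability p = λ_I/(λ_I+λ_II) = 1.5/2.6 ≈ 0.5769.
So K ~ Binomial(7, 1.5/2.6): P(K = 2) = C(7,2) · (1.5/2.6)^2 · (1.1/2.6)^5 ≈ 0.0947.

0.0947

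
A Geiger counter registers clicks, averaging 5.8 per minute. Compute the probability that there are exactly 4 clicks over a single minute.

0.1428

With mean μ = 5.8 per minute,
P(N = 4) = e^(−μ) μ^4/4! = e^(−5.8) · 5.8^4/24 ≈ 0.1428.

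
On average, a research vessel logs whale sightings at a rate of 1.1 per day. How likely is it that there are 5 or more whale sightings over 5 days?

Over the interval, μ = 1.1 × 5 = 5.5 (5 days).
P(N ≥ 5) = 1 − P(N ≤ 4) = 1 − Σ_{j=0}^{4} e^(−μ) μ^j/j! ≈ 0.6425.

0.6425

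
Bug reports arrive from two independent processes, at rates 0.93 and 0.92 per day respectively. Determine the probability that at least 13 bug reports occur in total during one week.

Independent Poisson processes superpose: combined rate λ = 0.93 + 0.92 = 1.85 per day.
Over the interval, μ = 1.85 × 7 = 12.95 (a week = 7 days).
P(N ≥ 13) = 1 − P(N ≤ 12) ≈ 0.5314.

0.5314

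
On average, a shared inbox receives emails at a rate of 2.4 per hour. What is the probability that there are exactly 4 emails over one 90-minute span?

0.1912

Over the interval, μ = 2.4 × 1.5 = 3.6 (a 90-minute span = 1.5 hours).
P(N = 4) = e^(−μ) μ^4/4! = e^(−3.6) · 3.6^4/24 ≈ 0.1912.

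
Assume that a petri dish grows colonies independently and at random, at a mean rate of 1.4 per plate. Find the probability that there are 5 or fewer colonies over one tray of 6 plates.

Over the interval, μ = 1.4 × 6 = 8.4 (a tray of 6 plates = 6 plates).
P(N ≤ 5) = Σ_{j=0}^{5} e^(−μ) μ^j/j! ≈ 0.1573.

0.1573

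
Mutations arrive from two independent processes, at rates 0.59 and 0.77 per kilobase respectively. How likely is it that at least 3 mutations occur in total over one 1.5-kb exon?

Independent Poisson processes superpose: combined rate λ = 0.59 + 0.77 = 1.36 per kilobase.
Over the interval, μ = 1.36 × 1.5 = 2.04 (a 1.5-kb exon = 1.5 kilobases).
P(N ≥ 3) = 1 − P(N ≤ 2) ≈ 0.3341.

0.3341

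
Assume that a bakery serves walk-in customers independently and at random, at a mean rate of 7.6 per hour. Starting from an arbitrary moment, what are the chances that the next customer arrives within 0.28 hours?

0.8809

Inter-arrival times are exponential with rate λ = 7.6 per hour.
P(T ≤ 0.28) = 1 − e^(−λt) = 1 − e^(−7.6 × 0.28) = 1 − e^(−2.128) ≈ 0.8809.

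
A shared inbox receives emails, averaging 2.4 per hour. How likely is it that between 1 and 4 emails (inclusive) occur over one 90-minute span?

0.6791

Over the interval, μ = 2.4 × 1.5 = 3.6 (a 90-minute span = 1.5 hours).
P(1 ≤ N ≤ 4) = Σ_{j=1}^{4} e^(−3.6) · 3.6^j/j! ≈ 0.6791.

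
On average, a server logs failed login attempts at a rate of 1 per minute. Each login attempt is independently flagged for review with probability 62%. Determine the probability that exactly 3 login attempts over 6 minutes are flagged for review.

0.2079

Thinning: the login attempts that are flagged for review themselves form a Poisson process with rate 0.62 × 1 = 0.62 per minute.
Over the interval, μ = 0.62 × 6 = 3.72 (6 minutes).
P(N = 3) = e^(−3.72) · 3.72^3/3! ≈ 0.2079.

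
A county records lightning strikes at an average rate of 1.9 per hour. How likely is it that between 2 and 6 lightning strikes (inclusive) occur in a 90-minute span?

Over the interval, μ = 1.9 × 1.5 = 2.85 (a 90-minute span = 1.5 hours).
P(2 ≤ N ≤ 6) = Σ_{j=2}^{6} e^(−2.85) · 2.85^j/j! ≈ 0.7508.

0.7508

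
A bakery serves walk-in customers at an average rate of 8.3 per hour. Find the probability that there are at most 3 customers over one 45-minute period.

Over the interval, μ = 8.3 × 0.75 = 6.225 (a 45-minute period = 0.75 hours).
P(N ≤ 3) = Σ_{j=0}^{3} e^(−μ) μ^j/j! ≈ 0.1322.

0.1322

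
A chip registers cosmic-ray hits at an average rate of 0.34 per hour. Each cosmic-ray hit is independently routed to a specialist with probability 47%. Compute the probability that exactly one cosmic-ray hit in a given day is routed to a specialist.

0.0828

Thinning: the cosmic-ray hits that are routed to a specialist themselves form a Poisson process with rate 0.47 × 0.34 = 0.1598 per hour.
Over the interval, μ = 0.1598 × 24 = 3.8352 (a day = 24 hours).
P(N = 1) = e^(−3.8352) · 3.8352^1/1! ≈ 0.0828.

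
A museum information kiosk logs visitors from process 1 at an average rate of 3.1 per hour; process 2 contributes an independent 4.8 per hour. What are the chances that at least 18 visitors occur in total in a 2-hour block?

0.3221

Independent Poisson processes superpose: combined rate λ = 3.1 + 4.8 = 7.9 per hour.
Over the interval, μ = 7.9 × 2 = 15.8 (a 2-hour block = 2 hours).
P(N ≥ 18) = 1 − P(N ≤ 17) ≈ 0.3221.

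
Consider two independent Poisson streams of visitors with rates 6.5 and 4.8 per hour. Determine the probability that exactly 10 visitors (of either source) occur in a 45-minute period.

0.1099

Independent Poisson processes superpose: combined rate λ = 6.5 + 4.8 = 11.3 per hour.
Over the interval, μ = 11.3 × 0.75 = 8.475 (a 45-minute period = 0.75 hours).
P(N = 10) = e^(−8.475) · 8.475^10/10! ≈ 0.1099.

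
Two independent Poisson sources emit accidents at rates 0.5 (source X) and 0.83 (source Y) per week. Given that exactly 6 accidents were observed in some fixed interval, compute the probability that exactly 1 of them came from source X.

0.2135

Given the total, each event is independently from source X with probability p = λ_X/(λ_X+λ_Y) = 0.5/1.33 ≈ 0.3759.
So K ~ Binomial(6, 0.5/1.33): P(K = 1) = C(6,1) · (0.5/1.33)^1 · (0.83/1.33)^5 ≈ 0.2135.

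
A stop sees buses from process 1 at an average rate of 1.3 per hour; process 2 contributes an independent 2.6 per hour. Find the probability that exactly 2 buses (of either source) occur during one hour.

Independent Poisson processes superpose: combined rate λ = 1.3 + 2.6 = 3.9 per hour.
So μ = 3.9.
P(N = 2) = e^(−3.9) · 3.9^2/2! ≈ 0.1539.

0.1539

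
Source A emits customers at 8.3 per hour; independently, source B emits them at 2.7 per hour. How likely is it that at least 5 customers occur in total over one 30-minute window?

Independent Poisson processes superpose: combined rate λ = 8.3 + 2.7 = 11 per hour.
Over the interval, μ = 11 × 0.5 = 5.5 (a 30-minute window = 0.5 hours).
P(N ≥ 5) = 1 − P(N ≤ 4) ≈ 0.6425.

0.6425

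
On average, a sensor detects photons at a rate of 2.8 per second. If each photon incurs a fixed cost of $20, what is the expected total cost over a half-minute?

$1680

E[N] = 2.8 × 30 = 84 (a half-minute = 30 seconds); E[cost] = 84 × $20 = $1680.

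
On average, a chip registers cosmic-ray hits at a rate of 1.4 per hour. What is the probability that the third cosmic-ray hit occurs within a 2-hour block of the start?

Over the interval, μ = 1.4 × 2 = 2.8 (a 2-hour block = 2 hours).
The third arrival falls in the interval iff at least 3 events occur there: P(S_3 ≤ t) = P(N ≥ 3) = 1 − P(N ≤ 2) ≈ 0.5305.

0.5305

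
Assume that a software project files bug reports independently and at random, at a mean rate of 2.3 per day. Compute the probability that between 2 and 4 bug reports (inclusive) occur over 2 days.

Over the interval, μ = 2.3 × 2 = 4.6 (2 days).
P(2 ≤ N ≤ 4) = Σ_{j=2}^{4} e^(−4.6) · 4.6^j/j! ≈ 0.4569.

0.4569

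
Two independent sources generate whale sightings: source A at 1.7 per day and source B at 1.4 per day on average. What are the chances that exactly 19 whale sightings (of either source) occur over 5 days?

Independent Poisson processes superpose: combined rate λ = 1.7 + 1.4 = 3.1 per day.
Over the interval, μ = 3.1 × 5 = 15.5 (5 days).
P(N = 19) = e^(−15.5) · 15.5^19/19! ≈ 0.0630.

0.0630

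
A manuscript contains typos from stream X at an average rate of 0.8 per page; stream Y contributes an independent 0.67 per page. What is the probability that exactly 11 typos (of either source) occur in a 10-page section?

Independent Poisson processes superpose: combined rate λ = 0.8 + 0.67 = 1.47 per page.
Over the interval, μ = 1.47 × 10 = 14.7 (a 10-page section = 10 pages).
P(N = 11) = e^(−14.7) · 14.7^11/11! ≈ 0.0716.

0.0716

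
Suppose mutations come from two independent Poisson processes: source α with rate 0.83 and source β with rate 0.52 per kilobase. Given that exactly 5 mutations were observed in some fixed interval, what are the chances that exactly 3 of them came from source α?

Given the total, each event is independently from source α with probability p = λ_α/(λ_α+λ_β) = 0.83/1.35 ≈ 0.6148.
So K ~ Binomial(5, 0.83/1.35): P(K = 3) = C(5,3) · (0.83/1.35)^3 · (0.52/1.35)^2 ≈ 0.3448.

0.3448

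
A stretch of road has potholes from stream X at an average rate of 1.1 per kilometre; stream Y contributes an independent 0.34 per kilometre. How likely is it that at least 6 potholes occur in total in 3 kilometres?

0.2667

Independent Poisson processes superpose: combined rate λ = 1.1 + 0.34 = 1.44 per kilometre.
Over the interval, μ = 1.44 × 3 = 4.32 (3 kilometres).
P(N ≥ 6) = 1 − P(N ≤ 5) ≈ 0.2667.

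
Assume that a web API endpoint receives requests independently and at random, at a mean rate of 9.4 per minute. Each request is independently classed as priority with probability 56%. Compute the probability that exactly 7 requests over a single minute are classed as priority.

0.1150

Thinning: the requests that are classed as priority themselves form a Poisson process with rate 0.56 × 9.4 = 5.264 per minute.
So μ = 5.264.
P(N = 7) = e^(−5.264) · 5.264^7/7! ≈ 0.1150.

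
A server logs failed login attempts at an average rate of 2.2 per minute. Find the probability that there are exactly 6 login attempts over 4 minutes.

Over the interval, μ = 2.2 × 4 = 8.8 (4 minutes).
P(N = 6) = e^(−μ) μ^6/6! = e^(−8.8) · 8.8^6/720 ≈ 0.0972.

0.0972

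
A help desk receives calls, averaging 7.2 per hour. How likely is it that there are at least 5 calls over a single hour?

With mean μ = 7.2 per hour,
P(N ≥ 5) = 1 − P(N ≤ 4) = 1 − Σ_{j=0}^{4} e^(−μ) μ^j/j! ≈ 0.8445.

0.8445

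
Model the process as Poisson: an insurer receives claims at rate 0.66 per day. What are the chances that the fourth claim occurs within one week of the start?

0.6775

Over the interval, μ = 0.66 × 7 = 4.62 (a week = 7 days).
The fourth arrival falls in the interval iff at least 4 events occur there: P(S_4 ≤ t) = P(N ≥ 4) = 1 − P(N ≤ 3) ≈ 0.6775.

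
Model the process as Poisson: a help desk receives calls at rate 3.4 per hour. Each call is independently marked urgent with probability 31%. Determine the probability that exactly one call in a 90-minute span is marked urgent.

0.3253

Thinning: the calls that are marked urgent themselves form a Poisson process with rate 0.31 × 3.4 = 1.054 per hour.
Over the interval, μ = 1.054 × 1.5 = 1.581 (a 90-minute span = 1.5 hours).
P(N = 1) = e^(−1.581) · 1.581^1/1! ≈ 0.3253.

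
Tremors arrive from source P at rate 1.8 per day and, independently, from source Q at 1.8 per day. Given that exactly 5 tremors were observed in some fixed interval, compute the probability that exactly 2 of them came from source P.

0.3125

Given the total, each event is independently from source P with probability p = λ_P/(λ_P+λ_Q) = 1.8/3.6 = 0.5000.
So K ~ Binomial(5, 1.8/3.6): P(K = 2) = C(5,2) · (1.8/3.6)^2 · (1.8/3.6)^3 ≈ 0.3125.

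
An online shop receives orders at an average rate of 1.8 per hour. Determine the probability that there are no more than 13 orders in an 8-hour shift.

0.4227

Over the interval, μ = 1.8 × 8 = 14.4 (an 8-hour shift = 8 hours).
P(N ≤ 13) = Σ_{j=0}^{13} e^(−μ) μ^j/j! ≈ 0.4227.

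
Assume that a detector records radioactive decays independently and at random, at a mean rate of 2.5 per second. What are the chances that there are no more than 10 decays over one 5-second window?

0.2971

Over the interval, μ = 2.5 × 5 = 12.5 (a 5-second window = 5 seconds).
P(N ≤ 10) = Σ_{j=0}^{10} e^(−μ) μ^j/j! ≈ 0.2971.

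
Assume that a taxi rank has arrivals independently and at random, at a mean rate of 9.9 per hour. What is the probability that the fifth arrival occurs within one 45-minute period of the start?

Over the interval, μ = 9.9 × 0.75 = 7.425 (a 45-minute period = 0.75 hours).
The fifth arrival falls in the interval iff at least 5 events occur there: P(S_5 ≤ t) = P(N ≥ 5) = 1 − P(N ≤ 4) ≈ 0.8624.

0.8624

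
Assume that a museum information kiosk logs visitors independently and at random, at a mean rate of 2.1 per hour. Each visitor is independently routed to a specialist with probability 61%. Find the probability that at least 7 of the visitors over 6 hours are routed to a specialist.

Thinning: the visitors that are routed to a specialist themselves form a Poisson process with rate 0.61 × 2.1 = 1.281 per hour.
Over the interval, μ = 1.281 × 6 = 7.686 (6 hours).
P(N ≥ 7) = 1 − P(N ≤ 6) ≈ 0.6468.

0.6468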